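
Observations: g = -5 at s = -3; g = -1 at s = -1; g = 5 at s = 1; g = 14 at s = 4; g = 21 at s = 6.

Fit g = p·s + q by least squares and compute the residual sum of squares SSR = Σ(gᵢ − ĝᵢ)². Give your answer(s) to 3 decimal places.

SSR = 2.868

Normal-equation sums: Σs·s = 63, Σs = 7, Σ1 = 5.
And Σs·g = 203, Σg = 34.
Normal equations: [[63, 7]; [7, 5]]·[p, q]ᵀ = [203, 34]ᵀ.
det = 63·5 − 7² = 266.
p = (203·5 − 7·34)/266 = 111/38; q = (63·34 − 7·203)/266 = 103/38.
Residuals: 20/19, -15/19, -12/19, -15/38, 29/38; SSR = 109/38.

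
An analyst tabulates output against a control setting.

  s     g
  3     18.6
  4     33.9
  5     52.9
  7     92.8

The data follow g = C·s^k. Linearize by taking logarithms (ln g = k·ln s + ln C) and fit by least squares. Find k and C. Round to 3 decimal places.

Taking logs, ln g = k·ln s + ln C, so regress ln g on ln s.
Σln s = 6.0403, Σ(ln s)² = 9.5056, Σln g = 14.9454, Σln s·ln g = 23.2987.
Equations: 9.5056·k + 6.0403·ln C = 23.2987;  6.0403·k + 4·ln C = 14.9454.
Δ = 9.5056·4 − (6.0403)² = 1.5378; k = (23.2987·4 − 6.0403·14.9454)/1.5378 = 1.89910, ln C = (9.5056·14.9454 − 6.0403·23.2987)/1.5378 = 0.86859, so C = exp(0.86859) = 2.38355.

k = 1.899, C = 2.384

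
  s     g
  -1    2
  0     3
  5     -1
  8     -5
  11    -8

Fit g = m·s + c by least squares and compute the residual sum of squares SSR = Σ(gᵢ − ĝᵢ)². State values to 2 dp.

SSR = 3.52

From the data, Σs·s = 211, Σs = 23, Σ1 = 5.
For Xᵀg: Σs·g = -135, Σg = -9.
Eliminating c: 5·(row 1) − 23·(row 2) gives 526·m = 5·(-135) − 23·(-9) = -468, so m = -234/263.
Then c = ((-9) − 23·(-234/263))/5 = 603/263.
Residuals: -311/263, 186/263, 304/263, -46/263, -133/263; SSR = 926/263.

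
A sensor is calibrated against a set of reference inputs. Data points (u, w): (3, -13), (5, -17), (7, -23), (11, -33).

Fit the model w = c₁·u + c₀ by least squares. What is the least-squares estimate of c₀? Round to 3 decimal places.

Entries of MᵀM: Σu·u = 204, Σu = 26, Σ1 = 4.
Right-hand side: Σu·w = -648, Σw = -86.
MᵀM·[c₁, c₀]ᵀ = Mᵀw becomes [[204, 26]; [26, 4]]·[c₁, c₀]ᵀ = [-648, -86]ᵀ.
Determinant 204·4 − 26² = 140.
c₁ = ((-648)·4 − 26·(-86))/140 = -89/35; c₀ = (204·(-86) − 26·(-648))/140 = -174/35.

c₀ = -4.971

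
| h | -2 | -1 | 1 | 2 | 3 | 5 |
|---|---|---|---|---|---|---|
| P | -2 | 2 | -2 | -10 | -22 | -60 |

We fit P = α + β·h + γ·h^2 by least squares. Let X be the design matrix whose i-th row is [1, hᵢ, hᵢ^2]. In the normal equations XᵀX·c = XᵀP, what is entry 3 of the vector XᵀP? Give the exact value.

-1746

Entry 3 ↔ basis h^2, so (XᵀP)_{3} = Σᵢ (h^2)·Pᵢ = (4)·(-2) + (1)·(2) + (1)·(-2) + (4)·(-10) + (9)·(-22) + (25)·(-60) = -1746.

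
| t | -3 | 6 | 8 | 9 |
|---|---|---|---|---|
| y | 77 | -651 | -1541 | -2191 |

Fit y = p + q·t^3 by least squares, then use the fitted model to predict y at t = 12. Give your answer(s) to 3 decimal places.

The normal system MᵀM·[p, q]ᵀ = Mᵀy is [[4, 1430]; [1430, 840970]]·[p, q]ᵀ = [-4306, -2528926]ᵀ.
Δ = 4·840970 − 1430² = 1318980.
p = ((-4306)·840970 − 1430·(-2528926))/1318980 = -18664/5073; q = (4·(-2528926) − 1430·(-4306))/1318980 = -989531/329745.
At t = 12: ŷ = (-18664/5073)·(1) + (-989531/329745)·(1728) = -1711122728/329745.

ŷ = -5189.230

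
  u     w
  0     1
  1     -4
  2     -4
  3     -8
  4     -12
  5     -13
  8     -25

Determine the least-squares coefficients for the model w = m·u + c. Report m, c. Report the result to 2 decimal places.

Entries of AᵀA: Σu·u = 119, Σu = 23, Σ1 = 7.
And Σu·w = -349, Σw = -65.
Normal equations: [[119, 23]; [23, 7]]·[m, c]ᵀ = [-349, -65]ᵀ.
det = 119·7 − 23² = 304.
m = ((-349)·7 − 23·(-65))/304 = -237/76; c = (119·(-65) − 23·(-349))/304 = 73/76.

m = -3.12, c = 0.96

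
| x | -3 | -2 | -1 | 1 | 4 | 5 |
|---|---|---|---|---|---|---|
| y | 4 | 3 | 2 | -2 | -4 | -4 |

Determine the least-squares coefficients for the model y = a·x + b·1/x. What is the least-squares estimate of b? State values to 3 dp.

The normal equations are: 56·a + 6·b = -58;  6·a + (8869/3600)·b = -259/30.
Eliminating b: (8869/3600)·(row 1) − 6·(row 2) gives (45883/450)·a = (8869/3600)·(-58) − 6·(-259/30) = -163961/1800, so a = -163961/183532.
Then b = ((-259/30) − 6·(-163961/183532))/(8869/3600) = -60960/45883.

b = -1.329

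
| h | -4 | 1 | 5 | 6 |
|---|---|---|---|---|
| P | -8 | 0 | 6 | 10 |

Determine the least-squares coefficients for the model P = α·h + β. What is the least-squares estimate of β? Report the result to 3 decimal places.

β = -1.419

Sums needed: Σh·h = 78, Σh = 8, Σ1 = 4.
And Σh·P = 122, ΣP = 8.
Determinant 78·4 − 8² = 248.
α = (122·4 − 8·8)/248 = 53/31; β = (78·8 − 8·122)/248 = -44/31.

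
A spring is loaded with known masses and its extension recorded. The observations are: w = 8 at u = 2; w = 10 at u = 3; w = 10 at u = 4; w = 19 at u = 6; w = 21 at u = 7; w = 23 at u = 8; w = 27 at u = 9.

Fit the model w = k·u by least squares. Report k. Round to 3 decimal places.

Normal-equation sums: Σu·u = 259.
For Aᵀw: Σu·w = 774.
AᵀA·[k]ᵀ = Aᵀw becomes [[259]]·[k]ᵀ = [774]ᵀ.
Hence k = 774 / 259 ≈ 2.98842.

k = 2.988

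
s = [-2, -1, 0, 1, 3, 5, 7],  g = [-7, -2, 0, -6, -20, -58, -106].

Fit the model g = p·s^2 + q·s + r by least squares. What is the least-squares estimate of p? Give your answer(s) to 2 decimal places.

Entries of AᵀA: Σs^2·s^2 = 3125, Σs^2·s = 487, Σs^2 = 89, Σs·s = 89, Σs = 13, Σ1 = 7.
Moment sums: Σs^2·g = -6860, Σs·g = -1082, Σg = -199.
Solving the 3×3 system (Gaussian elimination) gives p = -180683/90258, q = -95195/90258, r = -15310/15043.

p = -2.00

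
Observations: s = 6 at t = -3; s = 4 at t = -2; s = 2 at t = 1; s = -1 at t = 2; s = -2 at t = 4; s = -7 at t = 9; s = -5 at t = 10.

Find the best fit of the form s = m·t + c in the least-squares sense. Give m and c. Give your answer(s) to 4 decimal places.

m = -0.9079, c = 2.2951

Sums needed: Σt·t = 215, Σt = 21, Σ1 = 7.
Moment sums: Σt·s = -147, Σs = -3.
Eliminating c: 7·(row 1) − 21·(row 2) gives 1064·m = 7·(-147) − 21·(-3) = -966, so m = -69/76.
Then c = ((-3) − 21·(-69/76))/7 = 1221/532.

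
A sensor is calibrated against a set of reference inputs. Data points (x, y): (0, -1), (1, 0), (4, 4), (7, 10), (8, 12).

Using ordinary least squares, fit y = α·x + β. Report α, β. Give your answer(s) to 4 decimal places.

Normal-equation sums: Σx·x = 130, Σx = 20, Σ1 = 5.
Right-hand side: Σx·y = 182, Σy = 25.
Normal equations: [[130, 20]; [20, 5]]·[α, β]ᵀ = [182, 25]ᵀ.
Eliminating β: 5·(row 1) − 20·(row 2) gives 250·α = 5·182 − 20·25 = 410, so α = 41/25.
Then β = (25 − 20·(41/25))/5 = -39/25.

α = 1.6400, β = -1.5600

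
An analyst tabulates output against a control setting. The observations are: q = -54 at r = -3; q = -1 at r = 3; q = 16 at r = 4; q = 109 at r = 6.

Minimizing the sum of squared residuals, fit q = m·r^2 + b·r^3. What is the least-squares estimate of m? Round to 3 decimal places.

m = -3.021

Setting ∂/∂m … = 0 gives: 1714·m + 8800·b = 3685;  8800·m + 52210·b = 25999.
(Σr^2·r^2 = 1714, Σr^2·r^3 = 8800, Σr^3·r^3 = 52210, Σr^2·q = 3685, Σr^3·q = 25999.)
Δ = 1714·52210 − 8800² = 12047940.
m = (3685·52210 − 8800·25999)/12047940 = -44935/14874; b = (1714·25999 − 8800·3685)/12047940 = 74903/74370.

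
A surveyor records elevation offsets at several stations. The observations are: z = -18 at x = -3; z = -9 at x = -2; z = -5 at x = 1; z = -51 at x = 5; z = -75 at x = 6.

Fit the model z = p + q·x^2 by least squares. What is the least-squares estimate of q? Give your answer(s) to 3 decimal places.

Compute the Gram sums: Σ1 = 5, Σx^2 = 75, Σx^2·x^2 = 2019.
For Aᵀz: Σz = -158, Σx^2·z = -4178.
AᵀA·[p, q]ᵀ = Aᵀz becomes [[5, 75]; [75, 2019]]·[p, q]ᵀ = [-158, -4178]ᵀ.
Eliminating q: 2019·(row 1) − 75·(row 2) gives 4470·p = 2019·(-158) − 75·(-4178) = -5652, so p = -942/745.
Then q = ((-4178) − 75·(-942/745))/2019 = -904/447.

q = -2.022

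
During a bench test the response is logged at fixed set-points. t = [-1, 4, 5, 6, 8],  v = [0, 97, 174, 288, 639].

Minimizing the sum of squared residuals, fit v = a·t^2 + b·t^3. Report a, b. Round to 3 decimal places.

Entries of MᵀM: Σt^2·t^2 = 6274, Σt^2·t^3 = 44692, Σt^3·t^3 = 328522.
Moment sums: Σt^2·v = 57166, Σt^3·v = 417334.
MᵀM·[a, b]ᵀ = Mᵀv becomes [[6274, 44692]; [44692, 328522]]·[a, b]ᵀ = [57166, 417334]ᵀ.
Determinant 6274·328522 − 44692² = 63772164.
a = (57166·328522 − 44692·417334)/63772164 = 3577709/1771449; b = (6274·417334 − 44692·57166)/63772164 = 1763629/1771449.

a = 2.020, b = 0.996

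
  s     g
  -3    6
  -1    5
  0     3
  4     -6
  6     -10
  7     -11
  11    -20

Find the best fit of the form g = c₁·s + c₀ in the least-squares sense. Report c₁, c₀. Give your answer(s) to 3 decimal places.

Sums needed: Σs·s = 232, Σs = 24, Σ1 = 7.
And Σs·g = -404, Σg = -33.
Eliminating c₀: 7·(row 1) − 24·(row 2) gives 1048·c₁ = 7·(-404) − 24·(-33) = -2036, so c₁ = -509/262.
Then c₀ = ((-33) − 24·(-509/262))/7 = 255/131.

c₁ = -1.943, c₀ = 1.947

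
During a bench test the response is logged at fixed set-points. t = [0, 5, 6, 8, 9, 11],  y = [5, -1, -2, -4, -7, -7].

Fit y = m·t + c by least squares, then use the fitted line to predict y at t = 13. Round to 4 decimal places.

Setting ∂/∂m … = 0 gives: 327·m + 39·c = -189;  39·m + 6·c = -16.
(Σt·t = 327, Σt = 39, Σ1 = 6, Σt·y = -189, Σy = -16.)
Eliminating c: 6·(row 1) − 39·(row 2) gives 441·m = 6·(-189) − 39·(-16) = -510, so m = -170/147.
Then c = ((-16) − 39·(-170/147))/6 = 713/147.
At t = 13: ŷ = (-170/147)·(13) + (713/147)·(1) = -499/49.

ŷ = -10.1837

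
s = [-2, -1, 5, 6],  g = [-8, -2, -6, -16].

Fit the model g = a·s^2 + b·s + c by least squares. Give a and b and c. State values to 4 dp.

a = -1.1429, b = 3.6914, c = 3.4743

Forming MᵀM = [[1938, 332, 66]; [332, 66, 8]; [66, 8, 4]] and Mᵀg = [-760, -108, -32]ᵀ gives MᵀM·[a, b, c]ᵀ = Mᵀg.
Inverting the 3×3 Gram matrix, [a, b, c]ᵀ = [-8/7, 646/175, 608/175]ᵀ.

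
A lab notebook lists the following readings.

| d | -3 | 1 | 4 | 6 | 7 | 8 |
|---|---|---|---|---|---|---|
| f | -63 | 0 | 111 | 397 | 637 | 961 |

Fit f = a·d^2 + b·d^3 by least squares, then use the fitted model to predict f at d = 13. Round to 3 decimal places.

Forming AᵀA = [[8131, 58133]; [58133, 431275]] and Aᵀf = [108218, 805080]ᵀ gives AᵀA·[a, b]ᵀ = Aᵀf.
Eliminating b: 431275·(row 1) − 58133·(row 2) gives 127251336·a = 431275·108218 − 58133·805080 = -129997690, so a = -64998845/63625668.
Then b = (805080 − 58133·(-64998845/63625668))/431275 = 127534243/63625668.
At d = 13: f̂ = (-64998845/63625668)·(169) + (127534243/63625668)·(2197) = 134603963533/31812834.

f̂ = 4231.121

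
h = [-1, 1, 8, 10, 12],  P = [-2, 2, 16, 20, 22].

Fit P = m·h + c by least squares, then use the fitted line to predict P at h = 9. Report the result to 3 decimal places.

P̂ = 17.323

Compute the Gram sums: Σh·h = 310, Σh = 30, Σ1 = 5.
And Σh·P = 596, ΣP = 58.
So XᵀX·[m, c]ᵀ = XᵀP: [[310, 30]; [30, 5]]·[m, c]ᵀ = [596, 58]ᵀ.
Eliminating c: 5·(row 1) − 30·(row 2) gives 650·m = 5·596 − 30·58 = 1240, so m = 124/65.
Then c = (58 − 30·(124/65))/5 = 2/13.
At h = 9: P̂ = (124/65)·(9) + (2/13)·(1) = 1126/65.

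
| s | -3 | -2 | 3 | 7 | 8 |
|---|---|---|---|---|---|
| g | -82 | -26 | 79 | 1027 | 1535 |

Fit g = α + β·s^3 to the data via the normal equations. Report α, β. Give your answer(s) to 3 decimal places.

α = -1.704, β = 3.001

With design matrix M, MᵀM = [[5, 847]; [847, 381315]] and Mᵀg = [2533, 1142736]ᵀ.
Determinant 5·381315 − 847² = 1189166.
α = (2533·381315 − 847·1142736)/1189166 = -184227/108106; β = (5·1142736 − 847·2533)/1189166 = 3568229/1189166.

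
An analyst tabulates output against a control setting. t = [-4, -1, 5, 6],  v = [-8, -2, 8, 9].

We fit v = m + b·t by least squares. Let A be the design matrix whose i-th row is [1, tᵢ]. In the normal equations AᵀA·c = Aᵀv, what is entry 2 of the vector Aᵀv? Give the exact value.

128

Entry 2 ↔ basis t, so (Aᵀv)_{2} = Σᵢ (t)·vᵢ = (-4)·(-8) + (-1)·(-2) + (5)·(8) + (6)·(9) = 128.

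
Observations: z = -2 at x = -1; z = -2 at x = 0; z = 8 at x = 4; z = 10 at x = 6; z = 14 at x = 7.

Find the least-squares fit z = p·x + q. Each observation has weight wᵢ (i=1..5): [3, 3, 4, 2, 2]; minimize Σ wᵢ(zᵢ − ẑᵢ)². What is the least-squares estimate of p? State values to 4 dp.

Entries of MᵀWM: Σwᵢ·x·x = 237, Σwᵢ·x = 39, Σwᵢ·1 = 14.
And Σwᵢ·x·z = 450, Σwᵢ·z = 68.
Normal equations: [[237, 39]; [39, 14]]·[p, q]ᵀ = [450, 68]ᵀ.
Eliminating q: 14·(row 1) − 39·(row 2) gives 1797·p = 14·450 − 39·68 = 3648, so p = 1216/599.
Then q = (68 − 39·(1216/599))/14 = -478/599.

p = 2.0301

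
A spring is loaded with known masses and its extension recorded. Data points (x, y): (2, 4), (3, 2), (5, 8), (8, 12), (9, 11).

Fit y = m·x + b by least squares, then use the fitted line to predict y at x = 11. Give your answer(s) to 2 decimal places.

ŷ = 14.81

Sums needed: Σx·x = 183, Σx = 27, Σ1 = 5.
Moment sums: Σx·y = 249, Σy = 37.
Determinant 183·5 − 27² = 186.
m = (249·5 − 27·37)/186 = 41/31; b = (183·37 − 27·249)/186 = 8/31.
At x = 11: ŷ = (41/31)·(11) + (8/31)·(1) = 459/31.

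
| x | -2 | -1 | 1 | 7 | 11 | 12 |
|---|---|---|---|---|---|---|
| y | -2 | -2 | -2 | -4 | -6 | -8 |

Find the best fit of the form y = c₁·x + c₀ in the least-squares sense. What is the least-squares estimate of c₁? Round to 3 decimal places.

c₁ = -0.391

Entries of AᵀA: Σx·x = 320, Σx = 28, Σ1 = 6.
For Aᵀy: Σx·y = -186, Σy = -24.
So AᵀA·[c₁, c₀]ᵀ = Aᵀy: [[320, 28]; [28, 6]]·[c₁, c₀]ᵀ = [-186, -24]ᵀ.
det = 320·6 − 28² = 1136.
c₁ = ((-186)·6 − 28·(-24))/1136 = -111/284; c₀ = (320·(-24) − 28·(-186))/1136 = -309/142.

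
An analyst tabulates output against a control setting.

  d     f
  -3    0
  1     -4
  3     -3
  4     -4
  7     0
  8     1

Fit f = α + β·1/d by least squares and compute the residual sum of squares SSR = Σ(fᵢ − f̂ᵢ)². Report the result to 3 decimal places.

SSR = 13.387

Normal-equation sums: Σ1 = 6, Σ1/d = 85/56, Σ1/d·1/d = 37277/28224.
For Mᵀf: Σf = -10, Σ1/d·f = -47/8.
Normal equations: [[6, 85/56]; [85/56, 37277/28224]]·[α, β]ᵀ = [-10, -47/8]ᵀ.
Eliminating β: (37277/28224)·(row 1) − (85/56)·(row 2) gives (52879/9408)·α = (37277/28224)·(-10) − (85/56)·(-47/8) = -121085/28224, so α = -121085/158637.
Then β = ((-47/8) − (85/56)·(-121085/158637))/(37277/28224) = -188832/52879.
Residuals: -67747/158637, 53033/158637, -165994/158637, -371839/158637, 202013/158637, 350534/158637; SSR = 2123740/158637.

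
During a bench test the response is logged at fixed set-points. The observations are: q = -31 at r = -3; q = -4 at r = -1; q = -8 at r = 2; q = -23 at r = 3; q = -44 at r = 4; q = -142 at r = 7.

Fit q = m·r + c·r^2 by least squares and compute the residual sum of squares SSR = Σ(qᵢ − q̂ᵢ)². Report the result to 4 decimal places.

SSR = 4.1143

Entries of XᵀX: Σr·r = 88, Σr·r^2 = 414, Σr^2·r^2 = 2836.
Moment sums: Σr·q = -1158, Σr^2·q = -8184.
XᵀX·[m, c]ᵀ = Xᵀq becomes [[88, 414]; [414, 2836]]·[m, c]ᵀ = [-1158, -8184]ᵀ.
det = 88·2836 − 414² = 78172.
m = ((-1158)·2836 − 414·(-8184))/78172 = 26022/19543; c = (88·(-8184) − 414·(-1158))/78172 = -60195/19543.
Residuals: 13988/19543, 8045/19543, 32392/19543, 14200/19543, -860/19543, -7705/19543; SSR = 80406/19543.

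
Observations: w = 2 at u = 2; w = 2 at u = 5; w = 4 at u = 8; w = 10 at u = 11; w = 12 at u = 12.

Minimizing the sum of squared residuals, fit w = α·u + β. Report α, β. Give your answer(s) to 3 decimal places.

Sums needed: Σu·u = 358, Σu = 38, Σ1 = 5.
Moment sums: Σu·w = 300, Σw = 30.
Determinant 358·5 − 38² = 346.
α = (300·5 − 38·30)/346 = 180/173; β = (358·30 − 38·300)/346 = -330/173.

α = 1.040, β = -1.908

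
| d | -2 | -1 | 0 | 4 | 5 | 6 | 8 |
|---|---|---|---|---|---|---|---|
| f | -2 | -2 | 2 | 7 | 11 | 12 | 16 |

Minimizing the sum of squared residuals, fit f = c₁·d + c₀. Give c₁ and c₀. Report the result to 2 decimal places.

c₁ = 1.84, c₀ = 1.04

With design matrix M, MᵀM = [[146, 20]; [20, 7]] and Mᵀf = [289, 44]ᵀ.
Eliminating c₀: 7·(row 1) − 20·(row 2) gives 622·c₁ = 7·289 − 20·44 = 1143, so c₁ = 1143/622.
Then c₀ = (44 − 20·(1143/622))/7 = 322/311.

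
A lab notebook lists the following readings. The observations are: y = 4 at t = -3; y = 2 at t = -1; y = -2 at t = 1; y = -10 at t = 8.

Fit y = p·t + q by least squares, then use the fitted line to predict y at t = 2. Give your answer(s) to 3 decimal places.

ŷ = -2.465

Setting ∂/∂p … = 0 gives: 75·p + 5·q = -96;  5·p + 4·q = -6.
Δ = 75·4 − 5² = 275.
p = ((-96)·4 − 5·(-6))/275 = -354/275; q = (75·(-6) − 5·(-96))/275 = 6/55.
At t = 2: ŷ = (-354/275)·(2) + (6/55)·(1) = -678/275.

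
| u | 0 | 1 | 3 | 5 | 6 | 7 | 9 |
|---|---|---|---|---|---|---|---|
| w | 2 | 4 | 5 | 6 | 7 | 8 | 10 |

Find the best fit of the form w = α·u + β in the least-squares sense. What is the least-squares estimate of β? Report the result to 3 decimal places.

Compute the Gram sums: Σu·u = 201, Σu = 31, Σ1 = 7.
Moment sums: Σu·w = 237, Σw = 42.
So MᵀM·[α, β]ᵀ = Mᵀw: [[201, 31]; [31, 7]]·[α, β]ᵀ = [237, 42]ᵀ.
Eliminating β: 7·(row 1) − 31·(row 2) gives 446·α = 7·237 − 31·42 = 357, so α = 357/446.
Then β = (42 − 31·(357/446))/7 = 1095/446.

β = 2.455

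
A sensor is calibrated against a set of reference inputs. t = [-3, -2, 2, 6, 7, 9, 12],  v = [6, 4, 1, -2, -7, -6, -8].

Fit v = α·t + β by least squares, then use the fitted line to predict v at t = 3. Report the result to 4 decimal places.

v̂ = -0.3449

XᵀX·[α, β]ᵀ = Xᵀv reads: 327·α + 31·β = -235;  31·α + 7·β = -12.
Δ = 327·7 − 31² = 1328.
α = ((-235)·7 − 31·(-12))/1328 = -1273/1328; β = (327·(-12) − 31·(-235))/1328 = 3361/1328.
At t = 3: v̂ = (-1273/1328)·(3) + (3361/1328)·(1) = -229/664.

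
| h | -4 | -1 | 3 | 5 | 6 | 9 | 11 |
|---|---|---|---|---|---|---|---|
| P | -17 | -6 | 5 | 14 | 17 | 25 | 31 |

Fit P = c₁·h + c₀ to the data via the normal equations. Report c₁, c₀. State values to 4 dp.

c₁ = 3.2047, c₀ = -3.4196

From the data, Σh·h = 289, Σh = 29, Σ1 = 7.
Right-hand side: Σh·P = 827, ΣP = 69.
Eliminating c₀: 7·(row 1) − 29·(row 2) gives 1182·c₁ = 7·827 − 29·69 = 3788, so c₁ = 1894/591.
Then c₀ = (69 − 29·(1894/591))/7 = -2021/591.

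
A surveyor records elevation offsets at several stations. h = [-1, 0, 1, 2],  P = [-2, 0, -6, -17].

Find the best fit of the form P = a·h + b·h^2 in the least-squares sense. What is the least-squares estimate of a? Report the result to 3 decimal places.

a = -1.727

From the data, Σh·h = 6, Σh·h^2 = 8, Σh^2·h^2 = 18.
Right-hand side: Σh·P = -38, Σh^2·P = -76.
AᵀA·[a, b]ᵀ = AᵀP becomes [[6, 8]; [8, 18]]·[a, b]ᵀ = [-38, -76]ᵀ.
Δ = 6·18 − 8² = 44.
a = ((-38)·18 − 8·(-76))/44 = -19/11; b = (6·(-76) − 8·(-38))/44 = -38/11.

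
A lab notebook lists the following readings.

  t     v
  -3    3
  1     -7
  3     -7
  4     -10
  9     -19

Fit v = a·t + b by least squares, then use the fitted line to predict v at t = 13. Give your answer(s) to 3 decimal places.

v̂ = -26.063

With design matrix X, XᵀX = [[116, 14]; [14, 5]] and Xᵀv = [-248, -40]ᵀ.
det = 116·5 − 14² = 384.
a = ((-248)·5 − 14·(-40))/384 = -85/48; b = (116·(-40) − 14·(-248))/384 = -73/24.
At t = 13: v̂ = (-85/48)·(13) + (-73/24)·(1) = -417/16.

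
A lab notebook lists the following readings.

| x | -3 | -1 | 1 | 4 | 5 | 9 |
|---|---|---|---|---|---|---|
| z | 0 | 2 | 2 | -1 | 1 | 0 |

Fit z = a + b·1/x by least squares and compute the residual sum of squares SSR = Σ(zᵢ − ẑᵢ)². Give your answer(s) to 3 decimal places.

SSR = 7.315

The normal equations are: 6·a + (41/180)·b = 4;  (41/180)·a + (72121/32400)·b = -1/20.
(Σ1 = 6, Σ1/x = 41/180, Σ1/x·1/x = 72121/32400, Σz = 4, Σ1/x·z = -1/20.)
Eliminating b: (72121/32400)·(row 1) − (41/180)·(row 2) gives (86209/6480)·a = (72121/32400)·4 − (41/180)·(-1/20) = 288853/32400, so a = 288853/431045.
Then b = ((-1/20) − (41/180)·(288853/431045))/(72121/32400) = -7848/86209.
Residuals: -301933/431045, 533997/431045, 612477/431045, -710088/431045, 30008/86209, -284493/431045; SSR = 3153076/431045.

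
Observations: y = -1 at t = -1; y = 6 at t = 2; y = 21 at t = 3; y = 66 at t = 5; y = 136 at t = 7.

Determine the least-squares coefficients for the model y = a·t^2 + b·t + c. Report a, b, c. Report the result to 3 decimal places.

Sums needed: Σt^2·t^2 = 3124, Σt^2·t = 502, Σt^2 = 88, Σt·t = 88, Σt = 16, Σ1 = 5.
And Σt^2·y = 8526, Σt·y = 1358, Σy = 228.
Solving the 3×3 system (Gaussian elimination) gives a = 34483/11739, b = -6067/11739, c = -17396/3913.

a = 2.937, b = -0.517, c = -4.446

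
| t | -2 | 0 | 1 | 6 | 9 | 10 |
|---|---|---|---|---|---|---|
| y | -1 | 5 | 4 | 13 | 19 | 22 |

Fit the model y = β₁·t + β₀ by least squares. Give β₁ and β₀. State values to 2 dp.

Compute the Gram sums: Σt·t = 222, Σt = 24, Σ1 = 6.
Moment sums: Σt·y = 475, Σy = 62.
Normal equations: [[222, 24]; [24, 6]]·[β₁, β₀]ᵀ = [475, 62]ᵀ.
Δ = 222·6 − 24² = 756.
β₁ = (475·6 − 24·62)/756 = 227/126; β₀ = (222·62 − 24·475)/756 = 197/63.

β₁ = 1.80, β₀ = 3.13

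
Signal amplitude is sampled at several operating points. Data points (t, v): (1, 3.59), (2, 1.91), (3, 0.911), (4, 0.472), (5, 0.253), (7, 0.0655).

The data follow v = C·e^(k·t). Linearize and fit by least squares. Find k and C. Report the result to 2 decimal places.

k = -0.67, C = 7.01

With ln vᵢ as the transformed response and tᵢ as the regressor:
XᵀX = [[104.0000, 22.0000]; [22.0000, 6]], rhs = [-26.6621, -3.0188]ᵀ  (here Σt = 22.0000, Σ(t)² = 104.0000, Σln v = -3.0188, Σt·ln v = -26.6621).
Solving (det = 140.0000): k = -0.66828, ln C = 1.94723, so C = exp(1.94723) = 7.00922.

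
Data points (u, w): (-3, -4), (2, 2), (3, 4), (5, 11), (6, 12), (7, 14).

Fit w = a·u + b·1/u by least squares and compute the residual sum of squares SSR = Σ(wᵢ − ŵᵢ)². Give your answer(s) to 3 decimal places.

With design matrix M, MᵀM = [[132, 6]; [6, 1373/2450]] and Mᵀw = [253, 148/15]ᵀ.
Eliminating b: (1373/2450)·(row 1) − 6·(row 2) gives (46518/1225)·a = (1373/2450)·253 − 6·(148/15) = 202329/2450, so a = 67443/31012.
Then b = ((148/15) − 6·(67443/31012))/(1373/2450) = -132055/23259.
Residuals: 176309/279108, 11381/23259, -176309/279108, 117395/93036, -7129/69777, -38339/93036; SSR = 784277/279108.

SSR = 2.810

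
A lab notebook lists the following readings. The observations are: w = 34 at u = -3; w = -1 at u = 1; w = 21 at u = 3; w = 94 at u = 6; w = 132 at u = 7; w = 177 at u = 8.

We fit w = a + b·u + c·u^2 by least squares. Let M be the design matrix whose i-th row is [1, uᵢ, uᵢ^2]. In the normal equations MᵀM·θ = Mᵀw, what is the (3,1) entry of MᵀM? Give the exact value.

Row 3 ↔ basis u^2, column 1 ↔ basis 1, so (MᵀM)_{3,1} = Σᵢ u^2 = (9)·(1) + (1)·(1) + (9)·(1) + (36)·(1) + (49)·(1) + (64)·(1) = 168.

168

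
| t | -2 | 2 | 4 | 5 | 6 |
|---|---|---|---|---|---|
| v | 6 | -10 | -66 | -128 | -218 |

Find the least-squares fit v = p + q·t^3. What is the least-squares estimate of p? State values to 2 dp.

Normal-equation sums: Σ1 = 5, Σt^3 = 405, Σt^3·t^3 = 66505.
Right-hand side: Σv = -416, Σt^3·v = -67440.
det = 5·66505 − 405² = 168500.
p = ((-416)·66505 − 405·(-67440))/168500 = -17644/8425; q = (5·(-67440) − 405·(-416))/168500 = -8436/8425.

p = -2.09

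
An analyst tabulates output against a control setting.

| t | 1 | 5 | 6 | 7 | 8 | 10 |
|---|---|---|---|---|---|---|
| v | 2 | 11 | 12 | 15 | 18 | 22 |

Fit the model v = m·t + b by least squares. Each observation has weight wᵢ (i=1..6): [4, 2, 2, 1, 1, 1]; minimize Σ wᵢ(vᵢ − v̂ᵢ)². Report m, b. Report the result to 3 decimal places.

m = 2.200, b = -0.293

The normal equations are: 339·m + 51·b = 731;  51·m + 11·b = 109.
(Σwᵢ·t·t = 339, Σwᵢ·t = 51, Σwᵢ·1 = 11, Σwᵢ·t·v = 731, Σwᵢ·v = 109.)
Δ = 339·11 − 51² = 1128.
m = (731·11 − 51·109)/1128 = 1241/564; b = (339·109 − 51·731)/1128 = -55/188.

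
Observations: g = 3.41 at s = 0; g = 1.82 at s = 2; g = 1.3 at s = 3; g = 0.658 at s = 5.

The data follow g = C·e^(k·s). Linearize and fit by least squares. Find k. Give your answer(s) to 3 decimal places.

Let Y = ln g. Fitting Y = k·s + ln C by least squares:
Σs = 10.0000, Σ(s)² = 38.0000, Σln g = 1.6694, Σs·ln g = -0.1080.
Equations: 38.0000·k + 10.0000·ln C = -0.1080;  10.0000·k + 4·ln C = 1.6694.
Slope k = (n·Σs·ln g − Σs·Σln g)/(n·Σ(s)² − (Σs)²) = (4·-0.1080 − 10.0000·1.6694)/52.0000 = -0.32934; ln C = (Σln g − k·Σs)/n = 1.24069.

k = -0.329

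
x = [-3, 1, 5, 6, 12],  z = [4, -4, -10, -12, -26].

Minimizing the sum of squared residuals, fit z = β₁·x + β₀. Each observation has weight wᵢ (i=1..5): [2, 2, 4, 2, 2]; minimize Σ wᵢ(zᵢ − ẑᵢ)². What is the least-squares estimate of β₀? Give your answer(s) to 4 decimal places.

With design matrix M, MᵀWM = [[480, 52]; [52, 12]] and MᵀWz = [-1000, -116]ᵀ.
Δ = 480·12 − 52² = 3056.
β₁ = ((-1000)·12 − 52·(-116))/3056 = -373/191; β₀ = (480·(-116) − 52·(-1000))/3056 = -230/191.

β₀ = -1.2042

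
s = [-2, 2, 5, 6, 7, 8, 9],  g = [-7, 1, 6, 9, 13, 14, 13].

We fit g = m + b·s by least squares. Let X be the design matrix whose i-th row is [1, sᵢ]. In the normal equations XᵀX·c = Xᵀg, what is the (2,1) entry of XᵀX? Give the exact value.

35

Row 2 ↔ basis s, column 1 ↔ basis 1, so (XᵀX)_{2,1} = Σᵢ s = (-2)·(1) + (2)·(1) + (5)·(1) + (6)·(1) + (7)·(1) + (8)·(1) + (9)·(1) = 35.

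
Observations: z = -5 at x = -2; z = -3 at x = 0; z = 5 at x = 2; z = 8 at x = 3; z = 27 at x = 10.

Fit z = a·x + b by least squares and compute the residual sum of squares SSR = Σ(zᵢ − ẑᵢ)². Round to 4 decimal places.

SSR = 6.9519

Normal-equation sums: Σx·x = 117, Σx = 13, Σ1 = 5.
For Aᵀz: Σx·z = 314, Σz = 32.
Normal equations: [[117, 13]; [13, 5]]·[a, b]ᵀ = [314, 32]ᵀ.
Determinant 117·5 − 13² = 416.
a = (314·5 − 13·32)/416 = 577/208; b = (117·32 − 13·314)/416 = -13/16.
Residuals: 283/208, -35/16, 55/208, 51/104, 15/208; SSR = 723/104.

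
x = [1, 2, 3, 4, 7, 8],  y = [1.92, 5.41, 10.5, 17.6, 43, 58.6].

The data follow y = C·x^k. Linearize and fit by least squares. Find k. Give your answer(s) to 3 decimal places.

k = 1.639

Linearized form: ln y = k·ln x + ln C. From the 6 transformed points,
Σln x = 7.2034, Σ(ln x)² = 11.7199, Σln y = 15.3918, Σln x·ln y = 23.5130.
Normal system: [[11.7199, 7.2034]; [7.2034, 6]]·[k, ln C]ᵀ = [23.5130, 15.3918]ᵀ.
Δ = 11.7199·6 − (7.2034)² = 18.4301; k = (23.5130·6 − 7.2034·15.3918)/18.4301 = 1.63889, ln C = (11.7199·15.3918 − 7.2034·23.5130)/18.4301 = 0.59770.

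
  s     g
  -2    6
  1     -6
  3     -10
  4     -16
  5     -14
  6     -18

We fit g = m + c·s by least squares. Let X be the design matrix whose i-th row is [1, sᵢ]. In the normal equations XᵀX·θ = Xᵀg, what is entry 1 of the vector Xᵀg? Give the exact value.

Entry 1 ↔ basis 1, so (Xᵀg)_{1} = Σᵢ gᵢ = (1)·(6) + (1)·(-6) + (1)·(-10) + (1)·(-16) + (1)·(-14) + (1)·(-18) = -58.

-58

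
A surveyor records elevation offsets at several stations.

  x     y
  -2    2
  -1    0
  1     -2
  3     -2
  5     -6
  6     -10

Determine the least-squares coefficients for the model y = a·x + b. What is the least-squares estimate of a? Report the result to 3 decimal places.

a = -1.269

With design matrix A, AᵀA = [[76, 12]; [12, 6]] and Aᵀy = [-102, -18]ᵀ.
Determinant 76·6 − 12² = 312.
a = ((-102)·6 − 12·(-18))/312 = -33/26; b = (76·(-18) − 12·(-102))/312 = -6/13.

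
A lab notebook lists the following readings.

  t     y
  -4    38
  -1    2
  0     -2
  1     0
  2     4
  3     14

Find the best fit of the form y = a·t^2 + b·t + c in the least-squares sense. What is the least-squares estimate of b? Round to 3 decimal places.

b = -1.296

Setting ∂/∂a … = 0 gives: 355·a + (-29)·b + 31·c = 752;  (-29)·a + 31·b + 1·c = -104;  31·a + 1·b + 6·c = 56.
Inverting the 3×3 Gram matrix, [a, b, c]ᵀ = [1559/726, -941/726, -17/11]ᵀ.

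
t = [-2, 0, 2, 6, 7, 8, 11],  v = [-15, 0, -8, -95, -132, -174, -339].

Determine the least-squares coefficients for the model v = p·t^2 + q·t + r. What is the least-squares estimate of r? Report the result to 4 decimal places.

From the data, Σt^2·t^2 = 22466, Σt^2·t = 2402, Σt^2 = 278, Σt·t = 278, Σt = 32, Σ1 = 7.
Moment sums: Σt^2·v = -62135, Σt·v = -6601, Σv = -763.
Inverting the 3×3 Gram matrix, [p, q, r]ᵀ = [-1175323/394464, 770545/394464, 3763/9392]ᵀ.

r = 0.4007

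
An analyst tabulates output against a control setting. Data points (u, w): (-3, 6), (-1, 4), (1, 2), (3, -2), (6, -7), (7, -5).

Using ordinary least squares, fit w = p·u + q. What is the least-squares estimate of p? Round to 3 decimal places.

Compute the Gram sums: Σu·u = 105, Σu = 13, Σ1 = 6.
Moment sums: Σu·w = -103, Σw = -2.
Normal equations: [[105, 13]; [13, 6]]·[p, q]ᵀ = [-103, -2]ᵀ.
Determinant 105·6 − 13² = 461.
p = ((-103)·6 − 13·(-2))/461 = -592/461; q = (105·(-2) − 13·(-103))/461 = 1129/461.

p = -1.284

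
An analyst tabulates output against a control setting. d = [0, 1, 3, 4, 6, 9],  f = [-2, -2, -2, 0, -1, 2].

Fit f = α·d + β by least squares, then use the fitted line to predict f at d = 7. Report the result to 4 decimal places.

f̂ = 0.5046

Compute the Gram sums: Σd·d = 143, Σd = 23, Σ1 = 6.
Right-hand side: Σd·f = 4, Σf = -5.
Normal equations: [[143, 23]; [23, 6]]·[α, β]ᵀ = [4, -5]ᵀ.
Eliminating β: 6·(row 1) − 23·(row 2) gives 329·α = 6·4 − 23·(-5) = 139, so α = 139/329.
Then β = ((-5) − 23·(139/329))/6 = -807/329.
At d = 7: f̂ = (139/329)·(7) + (-807/329)·(1) = 166/329.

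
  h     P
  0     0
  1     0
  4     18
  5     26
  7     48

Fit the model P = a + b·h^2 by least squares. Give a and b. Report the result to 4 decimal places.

Normal-equation sums: Σ1 = 5, Σh^2 = 91, Σh^2·h^2 = 3283.
Right-hand side: ΣP = 92, Σh^2·P = 3290.
So MᵀM·[a, b]ᵀ = MᵀP: [[5, 91]; [91, 3283]]·[a, b]ᵀ = [92, 3290]ᵀ.
det = 5·3283 − 91² = 8134.
a = (92·3283 − 91·3290)/8134 = 27/83; b = (5·3290 − 91·92)/8134 = 577/581.

a = 0.3253, b = 0.9931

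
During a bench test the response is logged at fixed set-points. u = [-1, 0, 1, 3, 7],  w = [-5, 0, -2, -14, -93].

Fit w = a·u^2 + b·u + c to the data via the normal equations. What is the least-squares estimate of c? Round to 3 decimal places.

Forming XᵀX = [[2484, 370, 60]; [370, 60, 10]; [60, 10, 5]] and Xᵀw = [-4690, -690, -114]ᵀ gives XᵀX·[a, b, c]ᵀ = Xᵀw.
Row-reducing yields a = -869/403, b = 3883/2015, c = -1568/2015.

c = -0.778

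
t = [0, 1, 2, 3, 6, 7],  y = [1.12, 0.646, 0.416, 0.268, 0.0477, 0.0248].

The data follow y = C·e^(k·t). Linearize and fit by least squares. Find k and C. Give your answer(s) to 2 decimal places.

k = -0.54, C = 1.18

With ln yᵢ as the transformed response and tᵢ as the regressor:
XᵀX = [[99.0000, 19.0000]; [19.0000, 6]], rhs = [-50.2767, -9.2572]ᵀ  (here Σt = 19.0000, Σ(t)² = 99.0000, Σln y = -9.2572, Σt·ln y = -50.2767).
Slope k = (n·Σt·ln y − Σt·Σln y)/(n·Σ(t)² − (Σt)²) = (6·-50.2767 − 19.0000·-9.2572)/233.0000 = -0.53980; ln C = (Σln y − k·Σt)/n = 0.16650, so C = exp(0.16650) = 1.18117.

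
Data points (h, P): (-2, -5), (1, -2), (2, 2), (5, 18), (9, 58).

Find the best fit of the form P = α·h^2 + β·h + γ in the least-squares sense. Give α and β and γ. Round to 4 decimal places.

α = 0.5902, β = 1.5713, γ = -4.0888

Setting ∂/∂α … = 0 gives: 7219·α + 855·β + 115·γ = 5134;  855·α + 115·β + 15·γ = 624;  115·α + 15·β + 5·γ = 71.
Inverting the 3×3 Gram matrix, [α, β, γ]ᵀ = [1773/3004, 23601/15020, -30707/7510]ᵀ.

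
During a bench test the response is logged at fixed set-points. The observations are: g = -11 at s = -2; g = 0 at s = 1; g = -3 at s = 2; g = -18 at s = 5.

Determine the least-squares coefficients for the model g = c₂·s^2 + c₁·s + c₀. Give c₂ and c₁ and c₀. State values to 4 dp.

c₂ = -1.0833, c₁ = 2.2100, c₀ = -2.1067

The normal system XᵀX·[c₂, c₁, c₀]ᵀ = Xᵀg is [[658, 126, 34]; [126, 34, 6]; [34, 6, 4]]·[c₂, c₁, c₀]ᵀ = [-506, -74, -32]ᵀ.
Row-reducing yields c₂ = -13/12, c₁ = 221/100, c₀ = -158/75.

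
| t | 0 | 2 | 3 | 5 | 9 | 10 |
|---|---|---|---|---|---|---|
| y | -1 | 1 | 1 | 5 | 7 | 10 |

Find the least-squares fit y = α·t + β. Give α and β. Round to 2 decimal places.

α = 1.04, β = -1.18

Normal-equation sums: Σt·t = 219, Σt = 29, Σ1 = 6.
And Σt·y = 193, Σy = 23.
Normal equations: [[219, 29]; [29, 6]]·[α, β]ᵀ = [193, 23]ᵀ.
Eliminating β: 6·(row 1) − 29·(row 2) gives 473·α = 6·193 − 29·23 = 491, so α = 491/473.
Then β = (23 − 29·(491/473))/6 = -560/473.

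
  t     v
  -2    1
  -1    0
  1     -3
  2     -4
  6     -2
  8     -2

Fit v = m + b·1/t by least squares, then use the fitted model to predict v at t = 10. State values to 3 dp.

Normal-equation sums: Σ1 = 6, Σ1/t = 7/24, Σ1/t·1/t = 1465/576.
Moment sums: Σv = -10, Σ1/t·v = -73/12.
Normal equations: [[6, 7/24]; [7/24, 1465/576]]·[m, b]ᵀ = [-10, -73/12]ᵀ.
Eliminating b: (1465/576)·(row 1) − (7/24)·(row 2) gives (8741/576)·m = (1465/576)·(-10) − (7/24)·(-73/12) = -3407/144, so m = -13628/8741.
Then b = ((-73/12) − (7/24)·(-13628/8741))/(1465/576) = -19344/8741.
At t = 10: v̂ = (-13628/8741)·(1) + (-19344/8741)·(1/10) = -77812/43705.

v̂ = -1.780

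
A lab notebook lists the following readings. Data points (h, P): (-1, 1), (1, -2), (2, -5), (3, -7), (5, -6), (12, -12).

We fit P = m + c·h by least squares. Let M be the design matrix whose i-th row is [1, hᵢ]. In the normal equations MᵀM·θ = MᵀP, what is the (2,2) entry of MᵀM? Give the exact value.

Row 2 ↔ basis h, column 2 ↔ basis h, so (MᵀM)_{2,2} = Σᵢ (h)·(h) = (-1)·(-1) + (1)·(1) + (2)·(2) + (3)·(3) + (5)·(5) + (12)·(12) = 184.

184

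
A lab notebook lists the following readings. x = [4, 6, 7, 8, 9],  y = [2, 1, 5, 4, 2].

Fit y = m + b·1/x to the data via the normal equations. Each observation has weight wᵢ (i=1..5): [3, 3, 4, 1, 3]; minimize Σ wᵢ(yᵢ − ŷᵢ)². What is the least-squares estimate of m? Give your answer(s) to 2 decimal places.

m = 4.36

The normal system AᵀWA·[m, b]ᵀ = AᵀWy is [[14, 383/168]; [383/168, 34303/84672]]·[m, b]ᵀ = [39, 253/42]ᵀ.
Determinant 14·(34303/84672) − (383/168)² = 40175/84672.
m = (39·(34303/84672) − (383/168)·(253/42))/(40175/84672) = 175029/40175; b = (14·(253/42) − (383/168)·39)/(40175/84672) = -387576/40175.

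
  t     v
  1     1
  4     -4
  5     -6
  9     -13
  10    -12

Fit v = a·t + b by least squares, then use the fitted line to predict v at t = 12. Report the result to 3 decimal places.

v̂ = -16.394

MᵀM·[a, b]ᵀ = Mᵀv reads: 223·a + 29·b = -282;  29·a + 5·b = -34.
(Σt·t = 223, Σt = 29, Σ1 = 5, Σt·v = -282, Σv = -34.)
Δ = 223·5 − 29² = 274.
a = ((-282)·5 − 29·(-34))/274 = -212/137; b = (223·(-34) − 29·(-282))/274 = 298/137.
At t = 12: v̂ = (-212/137)·(12) + (298/137)·(1) = -2246/137.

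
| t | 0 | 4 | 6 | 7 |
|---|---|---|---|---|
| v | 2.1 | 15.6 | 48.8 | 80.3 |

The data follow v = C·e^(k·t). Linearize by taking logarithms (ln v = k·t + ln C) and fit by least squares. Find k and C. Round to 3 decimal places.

k = 0.523, C = 2.054

Let Y = ln v. Fitting Y = k·t + ln C by least squares:
Σt = 17.0000, Σ(t)² = 101.0000, Σln v = 11.7627, Σt·ln v = 65.0159.
Equations: 101.0000·k + 17.0000·ln C = 65.0159;  17.0000·k + 4·ln C = 11.7627.
Solving (det = 115.0000): k = 0.52259, ln C = 0.71969, so C = exp(0.71969) = 2.05379.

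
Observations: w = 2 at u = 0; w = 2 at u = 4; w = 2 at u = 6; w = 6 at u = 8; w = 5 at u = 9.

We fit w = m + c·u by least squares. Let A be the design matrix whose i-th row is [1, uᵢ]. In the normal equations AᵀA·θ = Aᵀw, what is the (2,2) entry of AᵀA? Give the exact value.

197

Row 2 ↔ basis u, column 2 ↔ basis u, so (AᵀA)_{2,2} = Σᵢ (u)·(u) = (0)·(0) + (4)·(4) + (6)·(6) + (8)·(8) + (9)·(9) = 197.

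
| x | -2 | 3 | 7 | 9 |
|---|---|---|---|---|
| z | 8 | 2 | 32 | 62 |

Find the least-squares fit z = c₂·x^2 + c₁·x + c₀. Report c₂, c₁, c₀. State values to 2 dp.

Sums needed: Σx^2·x^2 = 9059, Σx^2·x = 1091, Σx^2 = 143, Σx·x = 143, Σx = 17, Σ1 = 4.
And Σx^2·z = 6640, Σx·z = 772, Σz = 104.
MᵀM·[c₂, c₁, c₀]ᵀ = Mᵀz becomes [[9059, 1091, 143]; [1091, 143, 17]; [143, 17, 4]]·[c₂, c₁, c₀]ᵀ = [6640, 772, 104]ᵀ.
Row-reducing yields c₂ = 5251/5078, c₁ = -12181/5078, c₀ = -1963/2539.

c₂ = 1.03, c₁ = -2.40, c₀ = -0.77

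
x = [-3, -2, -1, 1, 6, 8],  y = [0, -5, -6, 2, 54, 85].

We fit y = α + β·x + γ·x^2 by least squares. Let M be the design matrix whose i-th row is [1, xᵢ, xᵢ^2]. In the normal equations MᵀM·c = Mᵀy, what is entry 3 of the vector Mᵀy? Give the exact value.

Entry 3 ↔ basis x^2, so (Mᵀy)_{3} = Σᵢ (x^2)·yᵢ = (9)·(0) + (4)·(-5) + (1)·(-6) + (1)·(2) + (36)·(54) + (64)·(85) = 7360.

7360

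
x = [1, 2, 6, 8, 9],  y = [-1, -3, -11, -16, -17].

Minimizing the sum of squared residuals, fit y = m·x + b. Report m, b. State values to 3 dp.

m = -2.055, b = 1.087

The normal equations are: 186·m + 26·b = -354;  26·m + 5·b = -48.
det = 186·5 − 26² = 254.
m = ((-354)·5 − 26·(-48))/254 = -261/127; b = (186·(-48) − 26·(-354))/254 = 138/127.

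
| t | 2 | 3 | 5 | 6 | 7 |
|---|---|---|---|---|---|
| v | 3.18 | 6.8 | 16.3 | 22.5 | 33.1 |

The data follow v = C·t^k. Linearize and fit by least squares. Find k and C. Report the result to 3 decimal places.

With ln vᵢ as the transformed response and ln tᵢ as the regressor:
AᵀA = [[11.2747, 7.1389]; [7.1389, 5]], rhs = [19.7885, 12.4780]ᵀ  (here Σln t = 7.1389, Σ(ln t)² = 11.2747, Σln v = 12.4780, Σln t·ln v = 19.7885).
Slope k = (n·Σln t·ln v − Σln t·Σln v)/(n·Σ(ln t)² − (Σln t)²) = (5·19.7885 − 7.1389·12.4780)/5.4099 = 1.82325; ln C = (Σln v − k·Σln t)/n = -0.10759, so C = exp(-0.10759) = 0.89800.

k = 1.823, C = 0.898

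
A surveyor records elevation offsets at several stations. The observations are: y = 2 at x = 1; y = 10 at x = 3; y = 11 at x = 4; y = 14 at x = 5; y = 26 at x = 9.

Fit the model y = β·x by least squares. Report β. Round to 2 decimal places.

β = 2.88

MᵀM·[β]ᵀ = Mᵀy reads: 132·β = 380.
Hence β = 380 / 132 ≈ 2.87879.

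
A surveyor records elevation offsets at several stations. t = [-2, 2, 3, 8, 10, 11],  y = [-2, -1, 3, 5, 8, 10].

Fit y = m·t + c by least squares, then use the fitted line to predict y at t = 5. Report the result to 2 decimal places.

ŷ = 3.53

The normal system MᵀM·[m, c]ᵀ = Mᵀy is [[302, 32]; [32, 6]]·[m, c]ᵀ = [241, 23]ᵀ.
det = 302·6 − 32² = 788.
m = (241·6 − 32·23)/788 = 355/394; c = (302·23 − 32·241)/788 = -383/394.
At t = 5: ŷ = (355/394)·(5) + (-383/394)·(1) = 696/197.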